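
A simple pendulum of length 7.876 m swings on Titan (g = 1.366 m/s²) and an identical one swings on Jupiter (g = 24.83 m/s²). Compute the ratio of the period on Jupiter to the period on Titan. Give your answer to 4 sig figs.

0.2346

T ∝ 1/√g, so T₂/T₁ = √(g₁/g₂) = √(1.366/24.83) = 0.2346.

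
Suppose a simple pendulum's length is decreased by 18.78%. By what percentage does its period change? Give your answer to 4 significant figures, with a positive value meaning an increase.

T ∝ √L, so T'/T = √(0.81220) = 0.90122.
Percentage change in T = (0.90122 − 1) × 100% = -9.878%.

-9.878%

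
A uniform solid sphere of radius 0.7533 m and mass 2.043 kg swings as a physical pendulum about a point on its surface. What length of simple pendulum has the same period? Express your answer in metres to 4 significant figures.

1.055 m

The equivalent simple-pendulum length is L_eq = I/(md), where I is about the pivot and d = 0.75330 m.
I_cm = (2/5)mR² = 0.46373 kg·m², so I = I_cm + md² = 0.46373 + 1.1593 = 1.6231 kg·m².
L_eq = 1.6231/(2.043 × 0.75330) = 1.055 m.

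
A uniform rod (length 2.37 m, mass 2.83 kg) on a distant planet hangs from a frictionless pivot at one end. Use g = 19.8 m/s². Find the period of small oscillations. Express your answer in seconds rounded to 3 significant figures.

For a physical pendulum T = 2π√(I/(mgd)), with d = 1.185 m from pivot to centre of mass.
I_cm = mL²/12 = 2.83 × 2.37²/12 = 1.325 kg·m²; I = I_cm + md² = 1.325 + 2.83 × 1.185² = 5.299 kg·m².
T = 2π√(5.299/(2.83 × 19.8 × 1.185)) = 1.77 s.

1.77 s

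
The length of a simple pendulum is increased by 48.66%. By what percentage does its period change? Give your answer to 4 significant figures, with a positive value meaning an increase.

21.93%

T ∝ √L, so T'/T = √(1.4866) = 1.2193.
Percentage change in T = (1.2193 − 1) × 100% = 21.93%.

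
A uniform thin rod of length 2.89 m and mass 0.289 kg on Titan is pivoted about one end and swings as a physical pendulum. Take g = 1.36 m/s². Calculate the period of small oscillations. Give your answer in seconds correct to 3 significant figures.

For a physical pendulum T = 2π√(I/(mgd)), with d = 1.445 m from pivot to centre of mass.
I_cm = mL²/12 = 0.289 × 2.89²/12 = 0.2011 kg·m²; I = I_cm + md² = 0.2011 + 0.289 × 1.445² = 0.8046 kg·m².
T = 2π√(0.8046/(0.289 × 1.36 × 1.445)) = 7.48 s.

7.48 s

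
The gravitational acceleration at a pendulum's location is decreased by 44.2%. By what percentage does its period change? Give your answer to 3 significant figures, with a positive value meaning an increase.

T ∝ 1/√g, so T'/T = 1/√(0.5580) = 1.339.
Percentage change in T = (1.339 − 1) × 100% = 33.9%.

33.9%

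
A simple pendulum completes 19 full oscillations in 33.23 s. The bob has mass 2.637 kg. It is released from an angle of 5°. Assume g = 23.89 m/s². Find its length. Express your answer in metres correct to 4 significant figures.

T = 33.23/19 = 1.7489 s.
From T = 2π√(L/g), L = gT²/(4π²) = 23.89 × 1.7489²/(4π²) = 1.851 m.

1.851 m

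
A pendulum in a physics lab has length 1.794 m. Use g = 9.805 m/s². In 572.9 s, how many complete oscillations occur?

T = 2π√(L/g) = 2π√(1.794/9.805) = 2.6876 s.
Number of complete oscillations = ⌊572.9/2.6876⌋ = ⌊213.16⌋ = 213.

213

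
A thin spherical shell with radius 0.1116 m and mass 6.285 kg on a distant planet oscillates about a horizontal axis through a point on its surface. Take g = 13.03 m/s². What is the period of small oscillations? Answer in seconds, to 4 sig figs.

0.7507 s

I_cm = (2/3)mr² = 0.052185 kg·m². The pivot is at distance d = 0.1116 m from the centre of mass.
By the parallel-axis theorem, I = I_cm + md² = 0.052185 + 0.078277 = 0.13046 kg·m².
T = 2π√(I/(mgd)) = 2π√(0.13046/(6.285 × 13.03 × 0.1116)) = 0.7507 s.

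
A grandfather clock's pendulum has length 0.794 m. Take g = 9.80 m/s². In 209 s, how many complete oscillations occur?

T = 2π√(L/g) = 2π√(0.794/9.80) = 1.788 s.
Number of complete oscillations = ⌊209/1.788⌋ = ⌊116.9⌋ = 116.

116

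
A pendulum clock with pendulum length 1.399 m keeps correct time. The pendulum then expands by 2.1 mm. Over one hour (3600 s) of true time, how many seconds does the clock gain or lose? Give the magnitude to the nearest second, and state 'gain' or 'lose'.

T ∝ √L, so T'/T = √(1.40110/1.399) = 1.00075.
In 3600 s of true time the clock registers 3600/1.00075 = 3597.3 s, so it loses 3 s.

lose 3 s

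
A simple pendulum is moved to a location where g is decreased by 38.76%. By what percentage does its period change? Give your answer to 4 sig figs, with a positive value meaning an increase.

27.79%

T ∝ 1/√g, so T'/T = 1/√(0.61240) = 1.2779.
Percentage change in T = (1.2779 − 1) × 100% = 27.79%.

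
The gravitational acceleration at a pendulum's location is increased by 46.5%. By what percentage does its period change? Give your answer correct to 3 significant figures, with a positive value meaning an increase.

-17.4%

T ∝ 1/√g, so T'/T = 1/√(1.465) = 0.8262.
Percentage change in T = (0.8262 − 1) × 100% = -17.4%.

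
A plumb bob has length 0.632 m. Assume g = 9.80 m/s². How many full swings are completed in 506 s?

T = 2π√(L/g) = 2π√(0.632/9.80) = 1.596 s.
Number of complete oscillations = ⌊506/1.596⌋ = ⌊317.1⌋ = 317.

317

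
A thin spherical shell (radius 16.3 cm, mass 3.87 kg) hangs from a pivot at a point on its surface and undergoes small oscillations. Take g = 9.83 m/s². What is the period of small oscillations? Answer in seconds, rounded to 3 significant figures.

I_cm = (2/3)mr² = 0.06855 kg·m². The pivot is at distance d = 0.163 m from the centre of mass.
By the parallel-axis theorem, I = I_cm + md² = 0.06855 + 0.1028 = 0.1714 kg·m².
T = 2π√(I/(mgd)) = 2π√(0.1714/(3.87 × 9.83 × 0.163)) = 1.04 s.

1.04 s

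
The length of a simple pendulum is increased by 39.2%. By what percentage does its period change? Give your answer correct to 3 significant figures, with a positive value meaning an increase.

18.0%

T ∝ √L, so T'/T = √(1.392) = 1.180.
Percentage change in T = (1.180 − 1) × 100% = 18.0%.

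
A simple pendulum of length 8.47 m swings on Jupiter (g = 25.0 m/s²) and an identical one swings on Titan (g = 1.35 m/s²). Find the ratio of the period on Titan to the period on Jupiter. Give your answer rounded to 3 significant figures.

T ∝ 1/√g, so T₂/T₁ = √(g₁/g₂) = √(25.0/1.35) = 4.30.

4.30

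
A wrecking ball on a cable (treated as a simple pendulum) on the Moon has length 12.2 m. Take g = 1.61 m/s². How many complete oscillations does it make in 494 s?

T = 2π√(L/g) = 2π√(12.2/1.61) = 17.30 s.
Number of complete oscillations = ⌊494/17.30⌋ = ⌊28.56⌋ = 28.

28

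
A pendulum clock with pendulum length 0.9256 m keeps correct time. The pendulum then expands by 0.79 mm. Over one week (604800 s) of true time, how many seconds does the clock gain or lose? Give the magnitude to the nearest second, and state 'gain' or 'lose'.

T ∝ √L, so T'/T = √(0.92639/0.9256) = 1.00043.
In 604800 s of true time the clock registers 604800/1.00043 = 604542.1 s, so it loses 258 s.

lose 258 s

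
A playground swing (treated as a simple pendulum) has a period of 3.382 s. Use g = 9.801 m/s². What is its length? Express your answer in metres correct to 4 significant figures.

From T = 2π√(L/g), L = gT²/(4π²) = 9.801 × 3.3820²/(4π²) = 2.840 m.

2.840 m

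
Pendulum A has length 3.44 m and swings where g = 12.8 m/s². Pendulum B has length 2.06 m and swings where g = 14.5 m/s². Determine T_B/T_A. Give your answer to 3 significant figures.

0.727

T = 2π√(L/g), so T_B/T_A = √((L_B/g_B)/(L_A/g_A)) = √((2.06/14.5)/(3.44/12.8)) = 0.727.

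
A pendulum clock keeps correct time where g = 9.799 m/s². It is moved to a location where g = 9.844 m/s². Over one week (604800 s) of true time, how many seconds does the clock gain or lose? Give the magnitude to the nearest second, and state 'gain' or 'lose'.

gain 1387 s

The clock's period scales as T ∝ 1/√g, so T'/T = √(9.799/9.844) = 0.997712.
In 604800 s of true time the clock registers 604800/0.997712 = 606187.1 s, so it gains 1387 s.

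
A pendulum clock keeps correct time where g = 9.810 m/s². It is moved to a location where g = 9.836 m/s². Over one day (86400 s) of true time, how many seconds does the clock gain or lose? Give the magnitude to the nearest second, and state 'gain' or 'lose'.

The clock's period scales as T ∝ 1/√g, so T'/T = √(9.810/9.836) = 0.998677.
In 86400 s of true time the clock registers 86400/0.998677 = 86514.4 s, so it gains 114 s.

gain 114 s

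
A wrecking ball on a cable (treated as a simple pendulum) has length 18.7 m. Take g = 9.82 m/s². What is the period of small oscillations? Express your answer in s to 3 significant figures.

T = 2π√(L/g) = 2π√(18.7/9.82) = 2π × 1.380 = 8.67 s.

8.67 s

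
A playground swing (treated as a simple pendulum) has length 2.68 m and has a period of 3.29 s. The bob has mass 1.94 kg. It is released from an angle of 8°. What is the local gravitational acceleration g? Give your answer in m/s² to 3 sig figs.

9.77 m/s²

From T = 2π√(L/g), g = 4π²L/T² = 4π² × 2.68/3.290² = 9.77 m/s².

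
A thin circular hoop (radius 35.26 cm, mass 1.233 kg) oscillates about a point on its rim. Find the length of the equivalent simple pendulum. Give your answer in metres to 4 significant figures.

The equivalent simple-pendulum length is L_eq = I/(md), where I is about the pivot and d = 0.35260 m.
I_cm = mR² = 0.15329 kg·m², so I = I_cm + md² = 0.15329 + 0.15329 = 0.30659 kg·m².
L_eq = 0.30659/(1.233 × 0.35260) = 0.7052 m.

0.7052 m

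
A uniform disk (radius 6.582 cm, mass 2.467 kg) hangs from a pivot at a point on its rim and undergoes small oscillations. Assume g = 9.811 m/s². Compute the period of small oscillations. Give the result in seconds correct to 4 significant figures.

I_cm = ½mr² = 0.0053439 kg·m². The pivot is at distance d = 0.06582 m from the centre of mass.
By the parallel-axis theorem, I = I_cm + md² = 0.0053439 + 0.010688 = 0.016032 kg·m².
T = 2π√(I/(mgd)) = 2π√(0.016032/(2.467 × 9.811 × 0.06582)) = 0.6303 s.

0.6303 s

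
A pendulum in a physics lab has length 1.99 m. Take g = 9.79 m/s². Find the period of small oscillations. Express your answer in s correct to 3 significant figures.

T = 2π√(L/g) = 2π√(1.99/9.79) = 2π × 0.4509 = 2.83 s.

2.83 s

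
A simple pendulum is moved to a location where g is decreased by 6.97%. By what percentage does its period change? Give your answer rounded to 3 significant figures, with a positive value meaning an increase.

3.68%

T ∝ 1/√g, so T'/T = 1/√(0.9303) = 1.037.
Percentage change in T = (1.037 − 1) × 100% = 3.68%.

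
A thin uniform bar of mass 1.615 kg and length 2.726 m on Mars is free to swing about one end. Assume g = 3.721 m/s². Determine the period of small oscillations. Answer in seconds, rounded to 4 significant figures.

4.391 s

For a physical pendulum T = 2π√(I/(mgd)), with d = 1.3630 m from pivot to centre of mass.
I_cm = mL²/12 = 1.615 × 2.726²/12 = 1.0001 kg·m²; I = I_cm + md² = 1.0001 + 1.615 × 1.3630² = 4.0004 kg·m².
T = 2π√(4.0004/(1.615 × 3.721 × 1.3630)) = 4.391 s.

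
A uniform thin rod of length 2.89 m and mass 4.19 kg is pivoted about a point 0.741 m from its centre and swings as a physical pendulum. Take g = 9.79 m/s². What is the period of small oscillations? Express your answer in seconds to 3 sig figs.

2.60 s

For a physical pendulum T = 2π√(I/(mgd)), with d = 0.7410 m from pivot to centre of mass.
I_cm = mL²/12 = 4.19 × 2.89²/12 = 2.916 kg·m²; I = I_cm + md² = 2.916 + 4.19 × 0.7410² = 5.217 kg·m².
T = 2π√(5.217/(4.19 × 9.79 × 0.7410)) = 2.60 s.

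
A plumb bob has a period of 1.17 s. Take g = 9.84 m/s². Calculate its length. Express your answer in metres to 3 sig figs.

From T = 2π√(L/g), L = gT²/(4π²) = 9.84 × 1.170²/(4π²) = 0.341 m.

0.341 m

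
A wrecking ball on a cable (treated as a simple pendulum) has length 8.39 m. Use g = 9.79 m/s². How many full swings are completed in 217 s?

T = 2π√(L/g) = 2π√(8.39/9.79) = 5.817 s.
Number of complete oscillations = ⌊217/5.817⌋ = ⌊37.31⌋ = 37.

37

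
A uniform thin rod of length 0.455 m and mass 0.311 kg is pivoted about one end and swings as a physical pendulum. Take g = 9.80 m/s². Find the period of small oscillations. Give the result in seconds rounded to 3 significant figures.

1.11 s

For a physical pendulum T = 2π√(I/(mgd)), with d = 0.2275 m from pivot to centre of mass.
I_cm = mL²/12 = 0.311 × 0.455²/12 = 0.005365 kg·m²; I = I_cm + md² = 0.005365 + 0.311 × 0.2275² = 0.02146 kg·m².
T = 2π√(0.02146/(0.311 × 9.80 × 0.2275)) = 1.11 s.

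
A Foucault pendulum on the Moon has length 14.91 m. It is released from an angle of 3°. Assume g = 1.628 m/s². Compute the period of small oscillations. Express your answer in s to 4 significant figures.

T = 2π√(L/g) = 2π√(14.91/1.628) = 2π × 3.0263 = 19.01 s.

19.01 s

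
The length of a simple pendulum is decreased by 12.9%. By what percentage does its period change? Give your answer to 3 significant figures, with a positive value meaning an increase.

T ∝ √L, so T'/T = √(0.8710) = 0.9333.
Percentage change in T = (0.9333 − 1) × 100% = -6.67%.

-6.67%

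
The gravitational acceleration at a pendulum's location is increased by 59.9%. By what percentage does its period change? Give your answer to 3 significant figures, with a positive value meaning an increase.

T ∝ 1/√g, so T'/T = 1/√(1.599) = 0.7908.
Percentage change in T = (0.7908 − 1) × 100% = -20.9%.

-20.9%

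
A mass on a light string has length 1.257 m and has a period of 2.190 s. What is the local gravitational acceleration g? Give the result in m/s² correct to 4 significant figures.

10.35 m/s²

From T = 2π√(L/g), g = 4π²L/T² = 4π² × 1.257/2.1900² = 10.35 m/s².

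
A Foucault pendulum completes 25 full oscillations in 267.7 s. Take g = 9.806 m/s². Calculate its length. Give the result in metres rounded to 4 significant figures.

28.48 m

T = 267.7/25 = 10.708 s.
From T = 2π√(L/g), L = gT²/(4π²) = 9.806 × 10.708²/(4π²) = 28.48 m.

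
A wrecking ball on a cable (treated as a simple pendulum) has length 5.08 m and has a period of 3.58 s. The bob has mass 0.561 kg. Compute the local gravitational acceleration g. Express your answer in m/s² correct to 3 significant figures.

From T = 2π√(L/g), g = 4π²L/T² = 4π² × 5.08/3.580² = 15.6 m/s².

15.6 m/s²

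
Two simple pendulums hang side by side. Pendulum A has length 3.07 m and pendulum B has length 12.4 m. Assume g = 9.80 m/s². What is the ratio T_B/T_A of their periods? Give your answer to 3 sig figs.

T ∝ √L, so T_B/T_A = √(L_B/L_A) = √(12.4/3.07) = 2.01.

2.01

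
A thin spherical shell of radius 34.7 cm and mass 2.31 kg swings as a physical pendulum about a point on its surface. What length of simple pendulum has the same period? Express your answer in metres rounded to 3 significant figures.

The equivalent simple-pendulum length is L_eq = I/(md), where I is about the pivot and d = 0.3470 m.
I_cm = (2/3)mR² = 0.1854 kg·m², so I = I_cm + md² = 0.1854 + 0.2781 = 0.4636 kg·m².
L_eq = 0.4636/(2.31 × 0.3470) = 0.578 m.

0.578 m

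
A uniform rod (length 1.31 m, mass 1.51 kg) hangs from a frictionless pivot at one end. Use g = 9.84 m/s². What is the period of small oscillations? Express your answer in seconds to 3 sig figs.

1.87 s

For a physical pendulum T = 2π√(I/(mgd)), with d = 0.6550 m from pivot to centre of mass.
I_cm = mL²/12 = 1.51 × 1.31²/12 = 0.2159 kg·m²; I = I_cm + md² = 0.2159 + 1.51 × 0.6550² = 0.8638 kg·m².
T = 2π√(0.8638/(1.51 × 9.84 × 0.6550)) = 1.87 s.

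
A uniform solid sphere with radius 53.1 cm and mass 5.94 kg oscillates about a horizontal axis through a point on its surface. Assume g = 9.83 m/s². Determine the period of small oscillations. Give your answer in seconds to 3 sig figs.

I_cm = (2/5)mr² = 0.6699 kg·m². The pivot is at distance d = 0.531 m from the centre of mass.
By the parallel-axis theorem, I = I_cm + md² = 0.6699 + 1.675 = 2.345 kg·m².
T = 2π√(I/(mgd)) = 2π√(2.345/(5.94 × 9.83 × 0.531)) = 1.73 s.

1.73 s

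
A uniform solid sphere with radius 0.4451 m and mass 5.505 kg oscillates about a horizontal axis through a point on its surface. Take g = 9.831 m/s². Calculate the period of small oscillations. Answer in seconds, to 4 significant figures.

I_cm = (2/5)mr² = 0.43625 kg·m². The pivot is at distance d = 0.4451 m from the centre of mass.
By the parallel-axis theorem, I = I_cm + md² = 0.43625 + 1.0906 = 1.5269 kg·m².
T = 2π√(I/(mgd)) = 2π√(1.5269/(5.505 × 9.831 × 0.4451)) = 1.582 s.

1.582 s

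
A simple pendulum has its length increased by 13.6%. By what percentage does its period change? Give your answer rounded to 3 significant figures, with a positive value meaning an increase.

T ∝ √L, so T'/T = √(1.136) = 1.066.
Percentage change in T = (1.066 − 1) × 100% = 6.58%.

6.58%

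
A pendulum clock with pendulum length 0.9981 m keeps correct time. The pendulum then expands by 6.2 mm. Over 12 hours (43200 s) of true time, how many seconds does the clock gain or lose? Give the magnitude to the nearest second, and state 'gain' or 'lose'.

lose 134 s

T ∝ √L, so T'/T = √(1.00430/0.9981) = 1.00310.
In 43200 s of true time the clock registers 43200/1.00310 = 43066.4 s, so it loses 134 s.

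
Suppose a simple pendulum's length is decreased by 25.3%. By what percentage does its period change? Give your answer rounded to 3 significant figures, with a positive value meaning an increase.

-13.6%

T ∝ √L, so T'/T = √(0.7470) = 0.8643.
Percentage change in T = (0.8643 − 1) × 100% = -13.6%.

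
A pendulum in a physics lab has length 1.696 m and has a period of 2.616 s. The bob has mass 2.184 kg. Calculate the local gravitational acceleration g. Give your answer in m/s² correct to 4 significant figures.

From T = 2π√(L/g), g = 4π²L/T² = 4π² × 1.696/2.6160² = 9.784 m/s².

9.784 m/s²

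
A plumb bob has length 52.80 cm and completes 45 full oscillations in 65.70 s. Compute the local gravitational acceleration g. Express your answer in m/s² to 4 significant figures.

9.779 m/s²

T = 65.70/45 = 1.4600 s.
From T = 2π√(L/g), g = 4π²L/T² = 4π² × 0.5280/1.4600² = 9.779 m/s².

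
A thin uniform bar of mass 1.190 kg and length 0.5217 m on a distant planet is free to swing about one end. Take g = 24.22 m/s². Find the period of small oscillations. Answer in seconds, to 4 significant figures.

0.7529 s

For a physical pendulum T = 2π√(I/(mgd)), with d = 0.26085 m from pivot to centre of mass.
I_cm = mL²/12 = 1.190 × 0.5217²/12 = 0.026990 kg·m²; I = I_cm + md² = 0.026990 + 1.190 × 0.26085² = 0.10796 kg·m².
T = 2π√(0.10796/(1.190 × 24.22 × 0.26085)) = 0.7529 s.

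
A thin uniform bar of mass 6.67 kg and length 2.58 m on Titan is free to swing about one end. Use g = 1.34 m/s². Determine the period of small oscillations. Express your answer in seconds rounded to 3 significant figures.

For a physical pendulum T = 2π√(I/(mgd)), with d = 1.290 m from pivot to centre of mass.
I_cm = mL²/12 = 6.67 × 2.58²/12 = 3.700 kg·m²; I = I_cm + md² = 3.700 + 6.67 × 1.290² = 14.80 kg·m².
T = 2π√(14.80/(6.67 × 1.34 × 1.290)) = 7.12 s.

7.12 s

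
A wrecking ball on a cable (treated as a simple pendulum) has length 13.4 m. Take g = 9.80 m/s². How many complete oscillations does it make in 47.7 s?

T = 2π√(L/g) = 2π√(13.4/9.80) = 7.347 s.
Number of complete oscillations = ⌊47.7/7.347⌋ = ⌊6.492⌋ = 6.

6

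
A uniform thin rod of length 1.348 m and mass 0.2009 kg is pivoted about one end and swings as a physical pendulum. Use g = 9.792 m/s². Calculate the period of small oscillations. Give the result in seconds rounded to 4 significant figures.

For a physical pendulum T = 2π√(I/(mgd)), with d = 0.67400 m from pivot to centre of mass.
I_cm = mL²/12 = 0.2009 × 1.348²/12 = 0.030421 kg·m²; I = I_cm + md² = 0.030421 + 0.2009 × 0.67400² = 0.12169 kg·m².
T = 2π√(0.12169/(0.2009 × 9.792 × 0.67400)) = 1.903 s.

1.903 s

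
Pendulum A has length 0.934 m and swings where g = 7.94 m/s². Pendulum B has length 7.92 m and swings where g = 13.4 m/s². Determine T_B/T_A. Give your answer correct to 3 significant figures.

T = 2π√(L/g), so T_B/T_A = √((L_B/g_B)/(L_A/g_A)) = √((7.92/13.4)/(0.934/7.94)) = 2.24.

2.24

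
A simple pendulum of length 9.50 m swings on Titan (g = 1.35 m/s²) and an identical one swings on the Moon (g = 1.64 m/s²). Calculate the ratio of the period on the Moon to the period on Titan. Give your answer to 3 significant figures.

T ∝ 1/√g, so T₂/T₁ = √(g₁/g₂) = √(1.35/1.64) = 0.907.

0.907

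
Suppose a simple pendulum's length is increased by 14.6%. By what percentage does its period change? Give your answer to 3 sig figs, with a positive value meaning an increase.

7.05%

T ∝ √L, so T'/T = √(1.146) = 1.071.
Percentage change in T = (1.071 − 1) × 100% = 7.05%.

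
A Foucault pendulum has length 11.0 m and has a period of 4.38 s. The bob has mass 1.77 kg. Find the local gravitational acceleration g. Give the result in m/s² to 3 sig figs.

From T = 2π√(L/g), g = 4π²L/T² = 4π² × 11.0/4.380² = 22.6 m/s².

22.6 m/s²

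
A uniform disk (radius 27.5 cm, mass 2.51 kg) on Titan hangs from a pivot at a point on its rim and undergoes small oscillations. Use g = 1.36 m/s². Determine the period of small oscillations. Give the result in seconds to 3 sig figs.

3.46 s

I_cm = ½mr² = 0.09491 kg·m². The pivot is at distance d = 0.275 m from the centre of mass.
By the parallel-axis theorem, I = I_cm + md² = 0.09491 + 0.1898 = 0.2847 kg·m².
T = 2π√(I/(mgd)) = 2π√(0.2847/(2.51 × 1.36 × 0.275)) = 3.46 s.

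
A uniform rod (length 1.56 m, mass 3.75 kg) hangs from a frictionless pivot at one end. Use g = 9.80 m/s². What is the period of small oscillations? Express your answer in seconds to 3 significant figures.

2.05 s

For a physical pendulum T = 2π√(I/(mgd)), with d = 0.7800 m from pivot to centre of mass.
I_cm = mL²/12 = 3.75 × 1.56²/12 = 0.7605 kg·m²; I = I_cm + md² = 0.7605 + 3.75 × 0.7800² = 3.042 kg·m².
T = 2π√(3.042/(3.75 × 9.80 × 0.7800)) = 2.05 s.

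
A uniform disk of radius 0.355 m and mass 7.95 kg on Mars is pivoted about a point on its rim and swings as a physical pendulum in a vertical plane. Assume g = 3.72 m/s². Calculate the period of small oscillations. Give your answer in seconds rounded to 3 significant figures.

I_cm = ½mr² = 0.5009 kg·m². The pivot is at distance d = 0.355 m from the centre of mass.
By the parallel-axis theorem, I = I_cm + md² = 0.5009 + 1.002 = 1.503 kg·m².
T = 2π√(I/(mgd)) = 2π√(1.503/(7.95 × 3.72 × 0.355)) = 2.38 s.

2.38 s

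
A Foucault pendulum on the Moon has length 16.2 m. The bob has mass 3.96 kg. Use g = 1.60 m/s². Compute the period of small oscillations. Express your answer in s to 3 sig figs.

20.0 s

T = 2π√(L/g) = 2π√(16.2/1.60) = 2π × 3.182 = 20.0 s.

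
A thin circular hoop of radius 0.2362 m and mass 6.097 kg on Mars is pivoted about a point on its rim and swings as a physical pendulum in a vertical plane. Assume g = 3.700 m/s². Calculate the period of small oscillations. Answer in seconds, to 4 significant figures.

2.245 s

I_cm = mr² = 0.34015 kg·m². The pivot is at distance d = 0.2362 m from the centre of mass.
By the parallel-axis theorem, I = I_cm + md² = 0.34015 + 0.34015 = 0.68031 kg·m².
T = 2π√(I/(mgd)) = 2π√(0.68031/(6.097 × 3.700 × 0.2362)) = 2.245 s.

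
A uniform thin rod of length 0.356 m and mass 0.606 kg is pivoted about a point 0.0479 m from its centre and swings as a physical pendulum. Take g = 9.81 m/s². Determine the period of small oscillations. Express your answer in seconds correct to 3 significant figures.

For a physical pendulum T = 2π√(I/(mgd)), with d = 0.04790 m from pivot to centre of mass.
I_cm = mL²/12 = 0.606 × 0.356²/12 = 0.006400 kg·m²; I = I_cm + md² = 0.006400 + 0.606 × 0.04790² = 0.007791 kg·m².
T = 2π√(0.007791/(0.606 × 9.81 × 0.04790)) = 1.04 s.

1.04 s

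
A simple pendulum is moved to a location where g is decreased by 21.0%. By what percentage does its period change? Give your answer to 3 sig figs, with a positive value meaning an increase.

T ∝ 1/√g, so T'/T = 1/√(0.7900) = 1.125.
Percentage change in T = (1.125 − 1) × 100% = 12.5%.

12.5%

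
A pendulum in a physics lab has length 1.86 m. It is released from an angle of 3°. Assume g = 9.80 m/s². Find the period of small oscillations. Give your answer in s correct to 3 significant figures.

T = 2π√(L/g) = 2π√(1.86/9.80) = 2π × 0.4357 = 2.74 s.

2.74 s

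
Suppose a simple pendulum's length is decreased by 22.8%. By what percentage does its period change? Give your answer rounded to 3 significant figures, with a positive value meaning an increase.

T ∝ √L, so T'/T = √(0.7720) = 0.8786.
Percentage change in T = (0.8786 − 1) × 100% = -12.1%.

-12.1%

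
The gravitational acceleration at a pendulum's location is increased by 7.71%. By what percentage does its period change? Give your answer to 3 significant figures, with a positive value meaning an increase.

T ∝ 1/√g, so T'/T = 1/√(1.077) = 0.9635.
Percentage change in T = (0.9635 − 1) × 100% = -3.65%.

-3.65%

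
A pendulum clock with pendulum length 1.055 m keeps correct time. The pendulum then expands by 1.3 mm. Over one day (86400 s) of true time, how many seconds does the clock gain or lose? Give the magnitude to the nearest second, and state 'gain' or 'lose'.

lose 53 s

T ∝ √L, so T'/T = √(1.05630/1.055) = 1.00062.
In 86400 s of true time the clock registers 86400/1.00062 = 86346.8 s, so it loses 53 s.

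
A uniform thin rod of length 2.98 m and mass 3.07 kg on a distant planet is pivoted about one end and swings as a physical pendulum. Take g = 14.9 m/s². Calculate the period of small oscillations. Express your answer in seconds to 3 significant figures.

For a physical pendulum T = 2π√(I/(mgd)), with d = 1.490 m from pivot to centre of mass.
I_cm = mL²/12 = 3.07 × 2.98²/12 = 2.272 kg·m²; I = I_cm + md² = 2.272 + 3.07 × 1.490² = 9.088 kg·m².
T = 2π√(9.088/(3.07 × 14.9 × 1.490)) = 2.29 s.

2.29 s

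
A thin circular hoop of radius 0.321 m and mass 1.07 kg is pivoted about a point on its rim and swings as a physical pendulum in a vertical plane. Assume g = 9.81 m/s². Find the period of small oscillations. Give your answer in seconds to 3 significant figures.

I_cm = mr² = 0.1103 kg·m². The pivot is at distance d = 0.321 m from the centre of mass.
By the parallel-axis theorem, I = I_cm + md² = 0.1103 + 0.1103 = 0.2205 kg·m².
T = 2π√(I/(mgd)) = 2π√(0.2205/(1.07 × 9.81 × 0.321)) = 1.61 s.

1.61 s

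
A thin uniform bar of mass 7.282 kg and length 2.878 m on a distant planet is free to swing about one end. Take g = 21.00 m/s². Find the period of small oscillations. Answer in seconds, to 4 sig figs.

For a physical pendulum T = 2π√(I/(mgd)), with d = 1.4390 m from pivot to centre of mass.
I_cm = mL²/12 = 7.282 × 2.878²/12 = 5.0263 kg·m²; I = I_cm + md² = 5.0263 + 7.282 × 1.4390² = 20.105 kg·m².
T = 2π√(20.105/(7.282 × 21.00 × 1.4390)) = 1.899 s.

1.899 s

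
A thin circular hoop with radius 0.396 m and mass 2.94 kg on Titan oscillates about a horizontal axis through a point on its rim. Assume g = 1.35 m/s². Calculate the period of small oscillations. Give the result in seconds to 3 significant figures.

I_cm = mr² = 0.4610 kg·m². The pivot is at distance d = 0.396 m from the centre of mass.
By the parallel-axis theorem, I = I_cm + md² = 0.4610 + 0.4610 = 0.9221 kg·m².
T = 2π√(I/(mgd)) = 2π√(0.9221/(2.94 × 1.35 × 0.396)) = 4.81 s.

4.81 s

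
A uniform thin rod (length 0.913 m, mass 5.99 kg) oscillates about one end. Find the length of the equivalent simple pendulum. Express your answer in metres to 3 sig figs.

The equivalent simple-pendulum length is L_eq = I/(md), where I is about the pivot and d = 0.4565 m.
I_cm = (1/12)mL² = 0.4161 kg·m², so I = I_cm + md² = 0.4161 + 1.248 = 1.664 kg·m².
L_eq = 1.664/(5.99 × 0.4565) = 0.609 m.

0.609 m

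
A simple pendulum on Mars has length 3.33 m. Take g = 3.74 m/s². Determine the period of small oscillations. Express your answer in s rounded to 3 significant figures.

T = 2π√(L/g) = 2π√(3.33/3.74) = 2π × 0.9436 = 5.93 s.

5.93 s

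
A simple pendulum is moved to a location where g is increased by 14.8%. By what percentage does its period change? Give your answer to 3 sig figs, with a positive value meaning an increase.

T ∝ 1/√g, so T'/T = 1/√(1.148) = 0.9333.
Percentage change in T = (0.9333 − 1) × 100% = -6.67%.

-6.67%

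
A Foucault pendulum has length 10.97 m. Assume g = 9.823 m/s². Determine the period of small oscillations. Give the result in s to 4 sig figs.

6.640 s

T = 2π√(L/g) = 2π√(10.97/9.823) = 2π × 1.0568 = 6.640 s.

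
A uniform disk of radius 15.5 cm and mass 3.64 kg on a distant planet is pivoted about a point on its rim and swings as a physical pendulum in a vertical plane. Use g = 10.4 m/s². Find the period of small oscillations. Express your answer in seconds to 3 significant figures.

0.939 s

I_cm = ½mr² = 0.04373 kg·m². The pivot is at distance d = 0.155 m from the centre of mass.
By the parallel-axis theorem, I = I_cm + md² = 0.04373 + 0.08745 = 0.1312 kg·m².
T = 2π√(I/(mgd)) = 2π√(0.1312/(3.64 × 10.4 × 0.155)) = 0.939 s.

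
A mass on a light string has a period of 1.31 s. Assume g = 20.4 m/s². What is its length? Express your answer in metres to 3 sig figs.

0.887 m

From T = 2π√(L/g), L = gT²/(4π²) = 20.4 × 1.310²/(4π²) = 0.887 m.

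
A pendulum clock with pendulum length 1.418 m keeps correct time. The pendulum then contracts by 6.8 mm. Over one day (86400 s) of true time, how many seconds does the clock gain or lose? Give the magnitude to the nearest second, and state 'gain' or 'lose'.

T ∝ √L, so T'/T = √(1.41120/1.418) = 0.997599.
In 86400 s of true time the clock registers 86400/0.997599 = 86607.9 s, so it gains 208 s.

gain 208 s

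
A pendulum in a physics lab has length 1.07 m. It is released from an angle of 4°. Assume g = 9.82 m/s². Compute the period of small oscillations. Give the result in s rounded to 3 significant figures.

2.07 s

T = 2π√(L/g) = 2π√(1.07/9.82) = 2π × 0.3301 = 2.07 s.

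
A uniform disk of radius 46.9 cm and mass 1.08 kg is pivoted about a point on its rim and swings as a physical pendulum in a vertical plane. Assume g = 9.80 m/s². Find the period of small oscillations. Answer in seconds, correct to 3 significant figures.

1.68 s

I_cm = ½mr² = 0.1188 kg·m². The pivot is at distance d = 0.469 m from the centre of mass.
By the parallel-axis theorem, I = I_cm + md² = 0.1188 + 0.2376 = 0.3563 kg·m².
T = 2π√(I/(mgd)) = 2π√(0.3563/(1.08 × 9.80 × 0.469)) = 1.68 s.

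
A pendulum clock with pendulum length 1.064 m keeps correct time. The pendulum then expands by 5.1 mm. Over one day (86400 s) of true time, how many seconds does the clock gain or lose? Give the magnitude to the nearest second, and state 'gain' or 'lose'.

lose 206 s

T ∝ √L, so T'/T = √(1.06910/1.064) = 1.00239.
In 86400 s of true time the clock registers 86400/1.00239 = 86193.7 s, so it loses 206 s.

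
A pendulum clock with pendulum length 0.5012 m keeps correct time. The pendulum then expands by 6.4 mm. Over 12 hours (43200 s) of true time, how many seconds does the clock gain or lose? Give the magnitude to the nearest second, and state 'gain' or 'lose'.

T ∝ √L, so T'/T = √(0.50760/0.5012) = 1.00636.
In 43200 s of true time the clock registers 43200/1.00636 = 42926.8 s, so it loses 273 s.

lose 273 s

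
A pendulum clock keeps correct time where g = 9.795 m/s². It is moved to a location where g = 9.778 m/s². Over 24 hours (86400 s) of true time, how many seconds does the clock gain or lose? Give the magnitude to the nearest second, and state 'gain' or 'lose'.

lose 75 s

The clock's period scales as T ∝ 1/√g, so T'/T = √(9.795/9.778) = 1.00087.
In 86400 s of true time the clock registers 86400/1.00087 = 86325.0 s, so it loses 75 s.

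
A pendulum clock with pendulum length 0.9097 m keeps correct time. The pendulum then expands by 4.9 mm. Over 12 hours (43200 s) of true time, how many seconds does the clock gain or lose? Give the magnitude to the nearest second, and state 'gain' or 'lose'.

lose 116 s

T ∝ √L, so T'/T = √(0.91460/0.9097) = 1.00269.
In 43200 s of true time the clock registers 43200/1.00269 = 43084.1 s, so it loses 116 s.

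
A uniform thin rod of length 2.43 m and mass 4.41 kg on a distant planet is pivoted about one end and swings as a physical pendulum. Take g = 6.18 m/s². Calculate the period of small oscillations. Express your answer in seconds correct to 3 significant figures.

3.22 s

For a physical pendulum T = 2π√(I/(mgd)), with d = 1.215 m from pivot to centre of mass.
I_cm = mL²/12 = 4.41 × 2.43²/12 = 2.170 kg·m²; I = I_cm + md² = 2.170 + 4.41 × 1.215² = 8.680 kg·m².
T = 2π√(8.680/(4.41 × 6.18 × 1.215)) = 3.22 s.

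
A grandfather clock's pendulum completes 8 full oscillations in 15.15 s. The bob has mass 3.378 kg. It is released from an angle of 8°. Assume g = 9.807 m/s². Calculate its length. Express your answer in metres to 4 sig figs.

0.8909 m

T = 15.15/8 = 1.8938 s.
From T = 2π√(L/g), L = gT²/(4π²) = 9.807 × 1.8938²/(4π²) = 0.8909 m.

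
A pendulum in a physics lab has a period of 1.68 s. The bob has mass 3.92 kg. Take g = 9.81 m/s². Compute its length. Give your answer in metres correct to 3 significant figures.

0.701 m

From T = 2π√(L/g), L = gT²/(4π²) = 9.81 × 1.680²/(4π²) = 0.701 m.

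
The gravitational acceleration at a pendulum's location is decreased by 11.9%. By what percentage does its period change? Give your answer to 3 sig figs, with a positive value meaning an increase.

T ∝ 1/√g, so T'/T = 1/√(0.8810) = 1.065.
Percentage change in T = (1.065 − 1) × 100% = 6.54%.

6.54%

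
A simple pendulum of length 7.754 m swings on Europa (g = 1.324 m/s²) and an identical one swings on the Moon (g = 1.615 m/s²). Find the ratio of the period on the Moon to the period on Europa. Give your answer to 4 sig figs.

0.9054

T ∝ 1/√g, so T₂/T₁ = √(g₁/g₂) = √(1.324/1.615) = 0.9054.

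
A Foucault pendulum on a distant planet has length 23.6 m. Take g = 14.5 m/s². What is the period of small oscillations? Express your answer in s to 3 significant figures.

8.02 s

T = 2π√(L/g) = 2π√(23.6/14.5) = 2π × 1.276 = 8.02 s.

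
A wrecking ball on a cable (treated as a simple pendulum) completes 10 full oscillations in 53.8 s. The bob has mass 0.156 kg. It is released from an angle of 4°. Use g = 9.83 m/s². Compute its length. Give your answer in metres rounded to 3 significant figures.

T = 53.8/10 = 5.380 s.
From T = 2π√(L/g), L = gT²/(4π²) = 9.83 × 5.380²/(4π²) = 7.21 m.

7.21 m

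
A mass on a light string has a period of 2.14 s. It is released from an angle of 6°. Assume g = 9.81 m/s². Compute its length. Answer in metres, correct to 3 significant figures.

From T = 2π√(L/g), L = gT²/(4π²) = 9.81 × 2.140²/(4π²) = 1.14 m.

1.14 m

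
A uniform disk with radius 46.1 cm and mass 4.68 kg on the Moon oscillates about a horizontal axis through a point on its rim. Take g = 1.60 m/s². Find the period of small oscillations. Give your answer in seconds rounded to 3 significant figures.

4.13 s

I_cm = ½mr² = 0.4973 kg·m². The pivot is at distance d = 0.461 m from the centre of mass.
By the parallel-axis theorem, I = I_cm + md² = 0.4973 + 0.9946 = 1.492 kg·m².
T = 2π√(I/(mgd)) = 2π√(1.492/(4.68 × 1.60 × 0.461)) = 4.13 s.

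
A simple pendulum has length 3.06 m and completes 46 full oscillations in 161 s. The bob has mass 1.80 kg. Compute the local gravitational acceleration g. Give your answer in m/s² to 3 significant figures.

T = 161/46 = 3.500 s.
From T = 2π√(L/g), g = 4π²L/T² = 4π² × 3.06/3.500² = 9.86 m/s².

9.86 m/s²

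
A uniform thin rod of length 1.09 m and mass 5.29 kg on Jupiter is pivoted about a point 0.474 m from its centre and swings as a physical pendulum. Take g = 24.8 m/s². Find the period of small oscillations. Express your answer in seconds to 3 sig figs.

1.04 s

For a physical pendulum T = 2π√(I/(mgd)), with d = 0.4740 m from pivot to centre of mass.
I_cm = mL²/12 = 5.29 × 1.09²/12 = 0.5238 kg·m²; I = I_cm + md² = 0.5238 + 5.29 × 0.4740² = 1.712 kg·m².
T = 2π√(1.712/(5.29 × 24.8 × 0.4740)) = 1.04 s.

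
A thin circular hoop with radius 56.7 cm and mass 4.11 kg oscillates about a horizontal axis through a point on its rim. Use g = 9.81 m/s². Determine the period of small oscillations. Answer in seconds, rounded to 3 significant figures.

2.14 s

I_cm = mr² = 1.321 kg·m². The pivot is at distance d = 0.567 m from the centre of mass.
By the parallel-axis theorem, I = I_cm + md² = 1.321 + 1.321 = 2.643 kg·m².
T = 2π√(I/(mgd)) = 2π√(2.643/(4.11 × 9.81 × 0.567)) = 2.14 s.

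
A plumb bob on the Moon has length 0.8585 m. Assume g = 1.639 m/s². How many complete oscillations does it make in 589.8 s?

129

T = 2π√(L/g) = 2π√(0.8585/1.639) = 4.5474 s.
Number of complete oscillations = ⌊589.8/4.5474⌋ = ⌊129.70⌋ = 129.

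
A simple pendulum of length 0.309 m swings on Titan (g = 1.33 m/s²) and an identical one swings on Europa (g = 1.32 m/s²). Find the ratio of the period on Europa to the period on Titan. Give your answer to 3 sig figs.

T ∝ 1/√g, so T₂/T₁ = √(g₁/g₂) = √(1.33/1.32) = 1.00.

1.00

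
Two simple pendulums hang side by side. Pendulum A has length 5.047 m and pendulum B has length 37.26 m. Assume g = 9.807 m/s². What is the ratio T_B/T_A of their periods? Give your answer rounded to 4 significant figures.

2.717

T ∝ √L, so T_B/T_A = √(L_B/L_A) = √(37.26/5.047) = 2.717.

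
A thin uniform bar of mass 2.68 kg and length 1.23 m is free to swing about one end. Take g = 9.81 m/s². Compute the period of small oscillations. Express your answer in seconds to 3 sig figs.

1.82 s

For a physical pendulum T = 2π√(I/(mgd)), with d = 0.6150 m from pivot to centre of mass.
I_cm = mL²/12 = 2.68 × 1.23²/12 = 0.3379 kg·m²; I = I_cm + md² = 0.3379 + 2.68 × 0.6150² = 1.352 kg·m².
T = 2π√(1.352/(2.68 × 9.81 × 0.6150)) = 1.82 s.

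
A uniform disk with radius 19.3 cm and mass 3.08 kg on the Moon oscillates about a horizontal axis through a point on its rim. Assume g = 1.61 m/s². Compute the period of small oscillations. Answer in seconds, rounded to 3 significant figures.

2.66 s

I_cm = ½mr² = 0.05736 kg·m². The pivot is at distance d = 0.193 m from the centre of mass.
By the parallel-axis theorem, I = I_cm + md² = 0.05736 + 0.1147 = 0.1721 kg·m².
T = 2π√(I/(mgd)) = 2π√(0.1721/(3.08 × 1.61 × 0.193)) = 2.66 s.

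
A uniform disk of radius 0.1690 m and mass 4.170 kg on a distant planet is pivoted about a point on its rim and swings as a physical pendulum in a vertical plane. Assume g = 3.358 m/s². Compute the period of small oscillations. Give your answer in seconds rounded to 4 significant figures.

I_cm = ½mr² = 0.059550 kg·m². The pivot is at distance d = 0.1690 m from the centre of mass.
By the parallel-axis theorem, I = I_cm + md² = 0.059550 + 0.11910 = 0.17865 kg·m².
T = 2π√(I/(mgd)) = 2π√(0.17865/(4.170 × 3.358 × 0.1690)) = 1.726 s.

1.726 s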